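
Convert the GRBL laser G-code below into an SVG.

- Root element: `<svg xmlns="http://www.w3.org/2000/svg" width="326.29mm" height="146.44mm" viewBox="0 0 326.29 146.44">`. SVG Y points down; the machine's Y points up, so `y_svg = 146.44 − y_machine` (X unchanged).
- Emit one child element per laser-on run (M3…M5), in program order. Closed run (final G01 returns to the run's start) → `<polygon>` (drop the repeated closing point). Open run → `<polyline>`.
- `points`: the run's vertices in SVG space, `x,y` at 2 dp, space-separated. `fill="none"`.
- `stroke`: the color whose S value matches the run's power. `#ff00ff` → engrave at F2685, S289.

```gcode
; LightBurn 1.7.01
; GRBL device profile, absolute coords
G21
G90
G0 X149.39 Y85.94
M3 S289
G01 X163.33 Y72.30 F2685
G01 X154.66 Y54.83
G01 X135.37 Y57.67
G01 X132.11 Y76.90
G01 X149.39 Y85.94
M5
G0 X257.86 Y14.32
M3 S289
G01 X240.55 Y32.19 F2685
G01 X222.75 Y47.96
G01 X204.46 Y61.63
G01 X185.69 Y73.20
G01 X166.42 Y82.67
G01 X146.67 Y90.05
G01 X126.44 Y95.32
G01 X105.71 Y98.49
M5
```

<svg xmlns="http://www.w3.org/2000/svg" width="326.29mm" height="146.44mm" viewBox="0 0 326.29 146.44">
  <polygon points="149.39,60.50 163.33,74.14 154.66,91.61 135.37,88.77 132.11,69.54" fill="none" stroke="#ff00ff"/>
  <polyline points="257.86,132.12 240.55,114.25 222.75,98.48 204.46,84.81 185.69,73.24 166.42,63.77 146.67,56.39 126.44,51.12 105.71,47.95" fill="none" stroke="#ff00ff"/>
</svg>

Each laser-on run becomes one SVG element. Flip Y back into SVG space with y_svg = 146.44 − y_machine. Every run uses S289, so all elements get stroke `#ff00ff` (engrave).

Run 1: The run returns to its start, so emit a `<polygon>` with points (Y-flipped): 149.39,60.50 163.33,74.14 154.66,91.61 135.37,88.77 132.11,69.54.

Run 2: The run is open, so emit a `<polyline>` with points (Y-flipped): 257.86,132.12 240.55,114.25 222.75,98.48 204.46,84.81 185.69,73.24 166.42,63.77 146.67,56.39 126.44,51.12 105.71,47.95.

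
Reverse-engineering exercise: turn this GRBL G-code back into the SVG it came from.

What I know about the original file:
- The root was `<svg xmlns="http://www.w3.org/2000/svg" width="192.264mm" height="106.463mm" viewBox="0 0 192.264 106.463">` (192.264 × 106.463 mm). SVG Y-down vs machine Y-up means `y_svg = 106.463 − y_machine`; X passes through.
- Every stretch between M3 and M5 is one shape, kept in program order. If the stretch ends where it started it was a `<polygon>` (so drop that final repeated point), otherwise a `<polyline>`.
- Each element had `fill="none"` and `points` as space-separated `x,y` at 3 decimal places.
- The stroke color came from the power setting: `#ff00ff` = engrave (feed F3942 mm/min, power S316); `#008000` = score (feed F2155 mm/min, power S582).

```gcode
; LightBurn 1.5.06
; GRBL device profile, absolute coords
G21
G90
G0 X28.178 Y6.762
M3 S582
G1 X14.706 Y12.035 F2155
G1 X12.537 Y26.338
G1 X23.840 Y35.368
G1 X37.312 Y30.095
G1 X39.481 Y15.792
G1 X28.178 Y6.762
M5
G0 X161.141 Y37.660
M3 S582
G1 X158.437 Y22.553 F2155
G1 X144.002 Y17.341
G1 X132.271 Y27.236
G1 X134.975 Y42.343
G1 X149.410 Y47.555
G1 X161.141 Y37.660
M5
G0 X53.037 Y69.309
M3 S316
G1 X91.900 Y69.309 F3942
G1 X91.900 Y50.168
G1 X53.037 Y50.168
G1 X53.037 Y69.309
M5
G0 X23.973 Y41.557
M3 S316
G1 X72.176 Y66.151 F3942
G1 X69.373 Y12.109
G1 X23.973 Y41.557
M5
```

<svg xmlns="http://www.w3.org/2000/svg" width="192.264mm" height="106.463mm" viewBox="0 0 192.264 106.463">
  <polygon points="28.178,99.701 14.706,94.428 12.537,80.125 23.840,71.095 37.312,76.368 39.481,90.671" fill="none" stroke="#008000"/>
  <polygon points="161.141,68.803 158.437,83.910 144.002,89.122 132.271,79.227 134.975,64.120 149.410,58.908" fill="none" stroke="#008000"/>
  <polygon points="53.037,37.154 91.900,37.154 91.900,56.295 53.037,56.295" fill="none" stroke="#ff00ff"/>
  <polygon points="23.973,64.906 72.176,40.312 69.373,94.354" fill="none" stroke="#ff00ff"/>
</svg>

Machine Y-up, SVG Y-down with viewBox height 106.463, so y_svg = 106.463 − y_machine; X carries over.

Run 1: power S582 maps to stroke `#008000` (score). The run returns to its start, so emit a `<polygon>` with points (Y-flipped): 28.178,99.701 14.706,94.428 12.537,80.125 23.840,71.095 37.312,76.368 39.481,90.671.

Run 2: S582 ⇒ score layer `#008000`. The run returns to its start, so emit a `<polygon>` with points (Y-flipped): 161.141,68.803 158.437,83.910 144.002,89.122 132.271,79.227 134.975,64.120 149.410,58.908.

Run 3: S316 ⇒ engrave layer `#ff00ff`. The run returns to its start, so emit a `<polygon>` with points (Y-flipped): 53.037,37.154 91.900,37.154 91.900,56.295 53.037,56.295.

Run 4: S316 ⇒ engrave layer `#ff00ff`. The run returns to its start, so emit a `<polygon>` with points (Y-flipped): 23.973,64.906 72.176,40.312 69.373,94.354.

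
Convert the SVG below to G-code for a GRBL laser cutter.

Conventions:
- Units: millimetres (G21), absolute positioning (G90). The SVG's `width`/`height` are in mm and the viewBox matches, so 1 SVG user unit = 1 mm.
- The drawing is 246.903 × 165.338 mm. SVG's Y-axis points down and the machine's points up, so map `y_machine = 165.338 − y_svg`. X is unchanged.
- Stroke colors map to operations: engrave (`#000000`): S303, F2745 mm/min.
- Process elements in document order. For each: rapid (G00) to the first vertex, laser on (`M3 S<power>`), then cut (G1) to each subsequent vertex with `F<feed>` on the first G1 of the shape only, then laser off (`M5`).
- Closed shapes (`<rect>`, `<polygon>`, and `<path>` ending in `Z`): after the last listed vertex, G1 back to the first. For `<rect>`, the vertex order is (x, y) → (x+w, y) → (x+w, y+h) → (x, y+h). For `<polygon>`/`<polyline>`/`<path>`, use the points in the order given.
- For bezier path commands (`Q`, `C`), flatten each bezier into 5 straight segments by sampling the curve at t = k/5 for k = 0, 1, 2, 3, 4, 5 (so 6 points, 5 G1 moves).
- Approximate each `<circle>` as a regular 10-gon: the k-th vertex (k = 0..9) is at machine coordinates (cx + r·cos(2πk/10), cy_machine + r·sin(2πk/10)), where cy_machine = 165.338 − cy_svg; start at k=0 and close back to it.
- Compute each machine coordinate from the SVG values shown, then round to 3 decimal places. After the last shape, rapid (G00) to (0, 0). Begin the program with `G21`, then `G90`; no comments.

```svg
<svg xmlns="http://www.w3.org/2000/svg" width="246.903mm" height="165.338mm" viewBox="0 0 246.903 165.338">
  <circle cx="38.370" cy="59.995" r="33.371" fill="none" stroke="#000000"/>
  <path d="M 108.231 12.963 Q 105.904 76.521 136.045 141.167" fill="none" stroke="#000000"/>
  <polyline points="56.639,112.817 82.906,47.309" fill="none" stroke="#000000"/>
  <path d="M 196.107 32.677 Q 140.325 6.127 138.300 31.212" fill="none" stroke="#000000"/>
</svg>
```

viewBox `0 0 246.903 165.338` with mm width/height → 1 unit = 1 mm. Flip: y_m = 165.338 − y_svg.

**Shape 1** — `<circle>` circle, stroke `#000000` → engrave (S303, F2745). Machine vertices: (71.741,105.343) → (65.368,124.958) → (48.682,137.081) → (28.058,137.081) → (11.372,124.958) → (4.999,105.343) → (11.372,85.728) → (28.058,73.605) → (48.682,73.605) → (65.368,85.728) → (71.741,105.343). Closed: final G1 returns to the first vertex.

**Shape 2** — `<path>` quadratic bezier, stroke `#000000` → engrave (S303, F2745). Control points (SVG): P0=(108.231,12.963), P1=(105.904,76.521), P2=(136.045,141.167); sampled at t=k/5. Machine vertices: (108.231,152.375) → (108.599,126.908) → (111.564,101.355) → (117.127,75.714) → (125.287,49.986) → (136.045,24.171). Open path.

**Shape 3** — `<polyline>` line segment, stroke `#000000` → engrave (S303, F2745). Machine vertices: (56.639,52.521) → (82.906,118.029). Open path.

**Shape 4** — `<path>` quadratic bezier, stroke `#000000` → engrave (S303, F2745). Control points (SVG): P0=(196.107,32.677), P1=(140.325,6.127), P2=(138.300,31.212); sampled at t=k/5. Machine vertices: (196.107,132.661) → (175.944,141.216) → (160.083,145.639) → (148.521,145.932) → (141.260,142.095) → (138.300,134.126). Open path.

G21
G90
G00 X71.741 Y105.343
M3 S303
G1 X65.368 Y124.958 F2745
G1 X48.682 Y137.081
G1 X28.058 Y137.081
G1 X11.372 Y124.958
G1 X4.999 Y105.343
G1 X11.372 Y85.728
G1 X28.058 Y73.605
G1 X48.682 Y73.605
G1 X65.368 Y85.728
G1 X71.741 Y105.343
M5
G00 X108.231 Y152.375
M3 S303
G1 X108.599 Y126.908 F2745
G1 X111.564 Y101.355
G1 X117.127 Y75.714
G1 X125.287 Y49.986
G1 X136.045 Y24.171
M5
G00 X56.639 Y52.521
M3 S303
G1 X82.906 Y118.029 F2745
M5
G00 X196.107 Y132.661
M3 S303
G1 X175.944 Y141.216 F2745
G1 X160.083 Y145.639
G1 X148.521 Y145.932
G1 X141.260 Y142.095
G1 X138.300 Y134.126
M5
G00 X0.000 Y0.000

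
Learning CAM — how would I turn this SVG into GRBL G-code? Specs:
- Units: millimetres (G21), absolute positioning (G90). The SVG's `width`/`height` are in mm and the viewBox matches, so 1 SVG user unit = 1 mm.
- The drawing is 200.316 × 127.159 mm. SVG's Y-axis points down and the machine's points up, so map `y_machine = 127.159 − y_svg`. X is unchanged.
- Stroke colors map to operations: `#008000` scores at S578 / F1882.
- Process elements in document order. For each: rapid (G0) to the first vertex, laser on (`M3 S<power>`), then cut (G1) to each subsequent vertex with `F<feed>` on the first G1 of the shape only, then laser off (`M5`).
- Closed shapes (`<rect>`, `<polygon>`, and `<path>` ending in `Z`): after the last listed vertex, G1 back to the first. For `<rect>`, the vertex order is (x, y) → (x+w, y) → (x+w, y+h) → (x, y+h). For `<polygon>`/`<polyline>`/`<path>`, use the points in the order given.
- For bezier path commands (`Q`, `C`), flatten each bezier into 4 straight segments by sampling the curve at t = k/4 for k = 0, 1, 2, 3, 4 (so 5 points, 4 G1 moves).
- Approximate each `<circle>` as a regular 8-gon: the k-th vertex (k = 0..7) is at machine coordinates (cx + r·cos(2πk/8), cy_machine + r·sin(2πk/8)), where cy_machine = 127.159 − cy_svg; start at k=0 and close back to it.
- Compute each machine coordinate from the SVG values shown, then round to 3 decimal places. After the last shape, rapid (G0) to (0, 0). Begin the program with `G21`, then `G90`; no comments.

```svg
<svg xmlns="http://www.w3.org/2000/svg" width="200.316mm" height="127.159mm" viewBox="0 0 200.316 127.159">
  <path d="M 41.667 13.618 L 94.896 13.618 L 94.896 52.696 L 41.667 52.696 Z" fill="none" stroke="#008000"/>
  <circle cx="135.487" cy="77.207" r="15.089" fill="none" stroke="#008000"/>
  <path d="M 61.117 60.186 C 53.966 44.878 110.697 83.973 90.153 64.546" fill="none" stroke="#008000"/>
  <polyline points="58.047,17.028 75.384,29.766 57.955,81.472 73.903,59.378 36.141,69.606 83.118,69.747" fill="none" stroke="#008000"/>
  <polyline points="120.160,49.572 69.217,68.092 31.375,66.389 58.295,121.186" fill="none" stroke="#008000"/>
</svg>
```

viewBox `0 0 200.316 127.159` with mm width/height → 1 unit = 1 mm. Flip: y_m = 127.159 − y_svg.

**Shape 1** — `<path>` rectangle, stroke `#008000` → score (S578, F1882). Machine vertices: (41.667,113.541) → (94.896,113.541) → (94.896,74.463) → (41.667,74.463) → (41.667,113.541). Closed: final G1 returns to the first vertex.

**Shape 2** — `<circle>` circle, stroke `#008000` → score (S578, F1882). Machine vertices: (150.576,49.952) → (146.157,60.622) → (135.487,65.041) → (124.817,60.622) → (120.398,49.952) → (124.817,39.282) → (135.487,34.863) → (146.157,39.282) → (150.576,49.952). Closed: final G1 returns to the first vertex.

**Shape 3** — `<path>` cubic bezier, stroke `#008000` → score (S578, F1882). Control points (SVG): P0=(61.117,60.186), P1=(53.966,44.878), P2=(110.697,83.973), P3=(90.153,64.546); sampled at t=k/4. Machine vertices: (61.117,66.973) → (65.526,70.018) → (80.657,63.248) → (93.278,57.251) → (90.153,62.613). Open path.

**Shape 4** — `<polyline>` open polyline, stroke `#008000` → score (S578, F1882). Machine vertices: (58.047,110.131) → (75.384,97.393) → (57.955,45.687) → (73.903,67.781) → (36.141,57.553) → (83.118,57.412). Open path.

**Shape 5** — `<polyline>` open polyline, stroke `#008000` → score (S578, F1882). Machine vertices: (120.160,77.587) → (69.217,59.067) → (31.375,60.770) → (58.295,5.973). Open path.

G21
G90
G0 X41.667 Y113.541
M3 S578
G1 X94.896 Y113.541 F1882
G1 X94.896 Y74.463
G1 X41.667 Y74.463
G1 X41.667 Y113.541
M5
G0 X150.576 Y49.952
M3 S578
G1 X146.157 Y60.622 F1882
G1 X135.487 Y65.041
G1 X124.817 Y60.622
G1 X120.398 Y49.952
G1 X124.817 Y39.282
G1 X135.487 Y34.863
G1 X146.157 Y39.282
G1 X150.576 Y49.952
M5
G0 X61.117 Y66.973
M3 S578
G1 X65.526 Y70.018 F1882
G1 X80.657 Y63.248
G1 X93.278 Y57.251
G1 X90.153 Y62.613
M5
G0 X58.047 Y110.131
M3 S578
G1 X75.384 Y97.393 F1882
G1 X57.955 Y45.687
G1 X73.903 Y67.781
G1 X36.141 Y57.553
G1 X83.118 Y57.412
M5
G0 X120.160 Y77.587
M3 S578
G1 X69.217 Y59.067 F1882
G1 X31.375 Y60.770
G1 X58.295 Y5.973
M5
G0 X0.000 Y0.000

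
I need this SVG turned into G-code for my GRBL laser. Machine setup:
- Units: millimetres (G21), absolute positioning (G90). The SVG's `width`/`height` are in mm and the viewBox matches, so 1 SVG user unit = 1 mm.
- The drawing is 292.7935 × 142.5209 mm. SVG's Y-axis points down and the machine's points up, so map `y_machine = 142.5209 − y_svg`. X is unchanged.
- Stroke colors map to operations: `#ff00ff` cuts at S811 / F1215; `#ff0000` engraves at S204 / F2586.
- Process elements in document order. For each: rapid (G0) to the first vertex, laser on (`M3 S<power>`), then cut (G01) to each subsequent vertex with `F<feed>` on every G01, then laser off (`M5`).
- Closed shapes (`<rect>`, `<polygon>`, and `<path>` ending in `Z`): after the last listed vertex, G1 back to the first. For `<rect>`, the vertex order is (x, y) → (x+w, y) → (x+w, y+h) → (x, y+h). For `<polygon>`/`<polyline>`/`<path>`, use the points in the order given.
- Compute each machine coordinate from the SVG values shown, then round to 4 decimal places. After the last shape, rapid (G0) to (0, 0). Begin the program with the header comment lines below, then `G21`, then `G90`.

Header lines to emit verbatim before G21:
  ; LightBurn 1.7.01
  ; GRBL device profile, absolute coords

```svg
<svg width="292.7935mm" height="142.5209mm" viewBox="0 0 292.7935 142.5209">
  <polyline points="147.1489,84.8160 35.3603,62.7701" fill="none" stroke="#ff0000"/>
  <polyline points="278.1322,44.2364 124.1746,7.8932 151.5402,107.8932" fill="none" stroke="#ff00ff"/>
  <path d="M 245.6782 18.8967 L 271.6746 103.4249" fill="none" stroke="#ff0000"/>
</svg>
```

Since the viewBox matches the mm dimensions, user units are millimetres directly. The only transform is the Y-flip y_m = 142.5209 − y_svg.

Shape 1 is a line segment drawn with `<polyline>`. Its stroke #ff0000 means engrave at S204, F2586. After flipping Y the toolpath is (147.1489,57.7049) → (35.3603,79.7508).

Shape 2 is a open polyline drawn with `<polyline>`. Its stroke #ff00ff means cut at S811, F1215. After flipping Y the toolpath is (278.1322,98.2845) → (124.1746,134.6277) → (151.5402,34.6277).

Shape 3 is a line segment drawn with `<path>`. Its stroke #ff0000 means engrave at S204, F2586. After flipping Y the toolpath is (245.6782,123.6242) → (271.6746,39.0960).

; LightBurn 1.7.01
; GRBL device profile, absolute coords
G21
G90
G0 X147.1489 Y57.7049
M3 S204
G01 X35.3603 Y79.7508 F2586
M5
G0 X278.1322 Y98.2845
M3 S811
G01 X124.1746 Y134.6277 F1215
G01 X151.5402 Y34.6277 F1215
M5
G0 X245.6782 Y123.6242
M3 S204
G01 X271.6746 Y39.0960 F2586
M5
G0 X0.0000 Y0.0000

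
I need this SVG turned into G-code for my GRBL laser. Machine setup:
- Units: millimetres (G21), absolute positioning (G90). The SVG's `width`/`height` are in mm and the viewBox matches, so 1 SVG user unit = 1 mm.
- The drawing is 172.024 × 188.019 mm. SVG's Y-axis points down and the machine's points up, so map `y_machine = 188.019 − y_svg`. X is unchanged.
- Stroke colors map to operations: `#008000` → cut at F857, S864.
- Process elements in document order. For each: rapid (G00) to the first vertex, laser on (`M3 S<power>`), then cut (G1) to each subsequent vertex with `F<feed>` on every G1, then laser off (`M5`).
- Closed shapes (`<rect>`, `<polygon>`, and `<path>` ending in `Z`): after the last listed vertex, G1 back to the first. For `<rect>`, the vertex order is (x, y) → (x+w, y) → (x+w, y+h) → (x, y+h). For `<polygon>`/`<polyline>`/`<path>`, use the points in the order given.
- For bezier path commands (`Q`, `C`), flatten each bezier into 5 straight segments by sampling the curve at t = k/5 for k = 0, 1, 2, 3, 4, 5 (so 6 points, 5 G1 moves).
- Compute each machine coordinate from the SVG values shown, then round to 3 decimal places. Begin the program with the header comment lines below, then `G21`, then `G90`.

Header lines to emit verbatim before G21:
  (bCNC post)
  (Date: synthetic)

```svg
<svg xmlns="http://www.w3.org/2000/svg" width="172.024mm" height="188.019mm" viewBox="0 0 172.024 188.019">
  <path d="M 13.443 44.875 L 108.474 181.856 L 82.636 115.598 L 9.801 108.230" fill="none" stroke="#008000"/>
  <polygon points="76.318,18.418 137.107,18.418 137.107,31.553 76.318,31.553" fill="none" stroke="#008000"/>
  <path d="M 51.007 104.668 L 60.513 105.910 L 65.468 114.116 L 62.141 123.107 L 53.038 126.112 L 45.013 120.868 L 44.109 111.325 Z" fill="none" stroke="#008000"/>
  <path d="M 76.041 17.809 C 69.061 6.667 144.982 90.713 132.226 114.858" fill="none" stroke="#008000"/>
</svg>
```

viewBox `0 0 172.024 188.019` with mm width/height → 1 unit = 1 mm. Flip: y_m = 188.019 − y_svg.

**Shape 1** — `<path>` open polyline, stroke `#008000` → cut (S864, F857). Machine vertices: (13.443,143.144) → (108.474,6.163) → (82.636,72.421) → (9.801,79.789). Open path.

**Shape 2** — `<polygon>` rectangle, stroke `#008000` → cut (S864, F857). Machine vertices: (76.318,169.601) → (137.107,169.601) → (137.107,156.466) → (76.318,156.466) → (76.318,169.601). Closed: final G1 returns to the first vertex.

**Shape 3** — `<path>` regular polygon, stroke `#008000` → cut (S864, F857). Machine vertices: (51.007,83.351) → (60.513,82.109) → (65.468,73.903) → (62.141,64.912) → (53.038,61.907) → (45.013,67.151) → (44.109,76.694) → (51.007,83.351). Closed: final G1 returns to the first vertex.

**Shape 4** — `<path>` cubic bezier, stroke `#008000` → cut (S864, F857). Control points (SVG): P0=(76.041,17.809), P1=(69.061,6.667), P2=(144.982,90.713), P3=(132.226,114.858); sampled at t=k/5. Machine vertices: (76.041,170.210) → (80.428,166.713) → (96.476,147.816) → (115.949,120.962) → (130.611,93.595) → (132.226,73.161). Open path.

(bCNC post)
(Date: synthetic)
G21
G90
G00 X13.443 Y143.144
M3 S864
G1 X108.474 Y6.163 F857
G1 X82.636 Y72.421 F857
G1 X9.801 Y79.789 F857
M5
G00 X76.318 Y169.601
M3 S864
G1 X137.107 Y169.601 F857
G1 X137.107 Y156.466 F857
G1 X76.318 Y156.466 F857
G1 X76.318 Y169.601 F857
M5
G00 X51.007 Y83.351
M3 S864
G1 X60.513 Y82.109 F857
G1 X65.468 Y73.903 F857
G1 X62.141 Y64.912 F857
G1 X53.038 Y61.907 F857
G1 X45.013 Y67.151 F857
G1 X44.109 Y76.694 F857
G1 X51.007 Y83.351 F857
M5
G00 X76.041 Y170.210
M3 S864
G1 X80.428 Y166.713 F857
G1 X96.476 Y147.816 F857
G1 X115.949 Y120.962 F857
G1 X130.611 Y93.595 F857
G1 X132.226 Y73.161 F857
M5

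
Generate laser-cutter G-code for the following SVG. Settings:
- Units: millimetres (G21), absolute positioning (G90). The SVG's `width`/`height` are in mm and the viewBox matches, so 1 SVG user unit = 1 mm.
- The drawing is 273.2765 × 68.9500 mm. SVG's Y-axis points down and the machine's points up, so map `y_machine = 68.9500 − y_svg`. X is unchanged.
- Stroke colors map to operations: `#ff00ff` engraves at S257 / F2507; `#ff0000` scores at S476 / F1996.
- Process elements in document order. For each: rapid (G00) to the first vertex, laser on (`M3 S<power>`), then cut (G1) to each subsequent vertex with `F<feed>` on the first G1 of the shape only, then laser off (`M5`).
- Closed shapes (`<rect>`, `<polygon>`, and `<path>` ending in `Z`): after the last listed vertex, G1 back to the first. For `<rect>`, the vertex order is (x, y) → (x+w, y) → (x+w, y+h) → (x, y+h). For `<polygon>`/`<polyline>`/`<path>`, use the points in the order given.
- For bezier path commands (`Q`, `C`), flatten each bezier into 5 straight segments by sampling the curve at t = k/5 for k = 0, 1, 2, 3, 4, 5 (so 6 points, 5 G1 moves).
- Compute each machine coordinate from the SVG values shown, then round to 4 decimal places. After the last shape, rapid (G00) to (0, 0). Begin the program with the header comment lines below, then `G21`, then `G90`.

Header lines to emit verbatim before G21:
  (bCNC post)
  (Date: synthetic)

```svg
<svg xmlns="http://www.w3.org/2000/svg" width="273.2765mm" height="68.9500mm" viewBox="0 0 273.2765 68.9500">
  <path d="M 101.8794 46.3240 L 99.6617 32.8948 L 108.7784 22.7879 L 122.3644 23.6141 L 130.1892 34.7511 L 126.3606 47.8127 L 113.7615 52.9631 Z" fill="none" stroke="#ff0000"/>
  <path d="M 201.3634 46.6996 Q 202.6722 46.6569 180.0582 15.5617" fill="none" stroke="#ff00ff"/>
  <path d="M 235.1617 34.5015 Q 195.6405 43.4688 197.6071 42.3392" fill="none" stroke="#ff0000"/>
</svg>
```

viewBox `0 0 273.2765 68.9500` with mm width/height → 1 unit = 1 mm. Flip: y_m = 68.9500 − y_svg.

**Shape 1** — `<path>` regular polygon, stroke `#ff0000` → score (S476, F1996). Machine vertices: (101.8794,22.6260) → (99.6617,36.0552) → (108.7784,46.1621) → (122.3644,45.3359) → (130.1892,34.1989) → (126.3606,21.1373) → (113.7615,15.9869) → (101.8794,22.6260). Closed: final G1 returns to the first vertex.

**Shape 2** — `<path>` quadratic bezier, stroke `#ff00ff` → engrave (S257, F2507). Control points (SVG): P0=(201.3634,46.6996), P1=(202.6722,46.6569), P2=(180.0582,15.5617); sampled at t=k/5. Machine vertices: (201.3634,22.2504) → (200.9300,23.5096) → (198.5828,27.2530) → (194.3218,33.4805) → (188.1469,42.1923) → (180.0582,53.3883). Open path.

**Shape 3** — `<path>` quadratic bezier, stroke `#ff0000` → score (S476, F1996). Control points (SVG): P0=(235.1617,34.5015), P1=(195.6405,43.4688), P2=(197.6071,42.3392); sampled at t=k/5. Machine vertices: (235.1617,34.4485) → (221.0127,31.2655) → (210.1828,28.8902) → (202.6719,27.3226) → (198.4800,26.5628) → (197.6071,26.6108). Open path.

(bCNC post)
(Date: synthetic)
G21
G90
G00 X101.8794 Y22.6260
M3 S476
G1 X99.6617 Y36.0552 F1996
G1 X108.7784 Y46.1621
G1 X122.3644 Y45.3359
G1 X130.1892 Y34.1989
G1 X126.3606 Y21.1373
G1 X113.7615 Y15.9869
G1 X101.8794 Y22.6260
M5
G00 X201.3634 Y22.2504
M3 S257
G1 X200.9300 Y23.5096 F2507
G1 X198.5828 Y27.2530
G1 X194.3218 Y33.4805
G1 X188.1469 Y42.1923
G1 X180.0582 Y53.3883
M5
G00 X235.1617 Y34.4485
M3 S476
G1 X221.0127 Y31.2655 F1996
G1 X210.1828 Y28.8902
G1 X202.6719 Y27.3226
G1 X198.4800 Y26.5628
G1 X197.6071 Y26.6108
M5
G00 X0.0000 Y0.0000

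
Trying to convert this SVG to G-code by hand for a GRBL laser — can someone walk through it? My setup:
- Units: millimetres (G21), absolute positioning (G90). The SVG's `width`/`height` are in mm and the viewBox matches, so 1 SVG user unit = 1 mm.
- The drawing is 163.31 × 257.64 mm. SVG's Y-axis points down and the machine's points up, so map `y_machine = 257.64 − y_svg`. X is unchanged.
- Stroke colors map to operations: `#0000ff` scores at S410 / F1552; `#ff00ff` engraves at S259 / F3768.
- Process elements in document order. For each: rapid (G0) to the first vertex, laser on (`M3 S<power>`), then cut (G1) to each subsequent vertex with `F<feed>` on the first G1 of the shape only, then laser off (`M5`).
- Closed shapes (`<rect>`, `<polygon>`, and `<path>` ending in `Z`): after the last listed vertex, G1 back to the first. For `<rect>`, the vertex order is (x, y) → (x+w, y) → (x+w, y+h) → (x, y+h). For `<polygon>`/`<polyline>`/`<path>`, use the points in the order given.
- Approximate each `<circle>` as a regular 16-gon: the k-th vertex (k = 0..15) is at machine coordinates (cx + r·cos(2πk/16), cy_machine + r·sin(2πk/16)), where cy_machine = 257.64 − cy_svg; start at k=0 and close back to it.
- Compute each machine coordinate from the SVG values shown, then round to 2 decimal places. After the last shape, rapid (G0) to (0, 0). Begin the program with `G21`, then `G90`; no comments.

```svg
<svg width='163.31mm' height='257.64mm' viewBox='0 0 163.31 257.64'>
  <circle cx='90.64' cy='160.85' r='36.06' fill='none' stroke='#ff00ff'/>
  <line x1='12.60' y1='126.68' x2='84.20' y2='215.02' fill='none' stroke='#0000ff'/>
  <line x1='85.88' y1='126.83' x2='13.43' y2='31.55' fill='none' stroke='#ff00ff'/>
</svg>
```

Since the viewBox matches the mm dimensions, user units are millimetres directly. The only transform is the Y-flip y_m = 257.64 − y_svg.

Shape 1 is a circle drawn with `<circle>`. Its stroke #ff00ff means engrave at S259, F3768. After flipping Y the toolpath is (126.70,96.79) → (123.96,110.59) → (116.14,122.29) → (104.44,130.11) → (90.64,132.85) → (76.84,130.11) → (65.14,122.29) → (57.32,110.59) → (54.58,96.79) → (57.32,82.99) → (65.14,71.29) → (76.84,63.47) → (90.64,60.73) → (104.44,63.47) → (116.14,71.29) → (123.96,82.99) → (126.70,96.79), returning to the start.

Shape 2 is a line segment drawn with `<line>`. Its stroke #0000ff means score at S410, F1552. After flipping Y the toolpath is (12.60,130.96) → (84.20,42.62).

Shape 3 is a line segment drawn with `<line>`. Its stroke #ff00ff means engrave at S259, F3768. After flipping Y the toolpath is (85.88,130.81) → (13.43,226.09).

G21
G90
G0 X126.70 Y96.79
M3 S259
G1 X123.96 Y110.59 F3768
G1 X116.14 Y122.29
G1 X104.44 Y130.11
G1 X90.64 Y132.85
G1 X76.84 Y130.11
G1 X65.14 Y122.29
G1 X57.32 Y110.59
G1 X54.58 Y96.79
G1 X57.32 Y82.99
G1 X65.14 Y71.29
G1 X76.84 Y63.47
G1 X90.64 Y60.73
G1 X104.44 Y63.47
G1 X116.14 Y71.29
G1 X123.96 Y82.99
G1 X126.70 Y96.79
M5
G0 X12.60 Y130.96
M3 S410
G1 X84.20 Y42.62 F1552
M5
G0 X85.88 Y130.81
M3 S259
G1 X13.43 Y226.09 F3768
M5
G0 X0.00 Y0.00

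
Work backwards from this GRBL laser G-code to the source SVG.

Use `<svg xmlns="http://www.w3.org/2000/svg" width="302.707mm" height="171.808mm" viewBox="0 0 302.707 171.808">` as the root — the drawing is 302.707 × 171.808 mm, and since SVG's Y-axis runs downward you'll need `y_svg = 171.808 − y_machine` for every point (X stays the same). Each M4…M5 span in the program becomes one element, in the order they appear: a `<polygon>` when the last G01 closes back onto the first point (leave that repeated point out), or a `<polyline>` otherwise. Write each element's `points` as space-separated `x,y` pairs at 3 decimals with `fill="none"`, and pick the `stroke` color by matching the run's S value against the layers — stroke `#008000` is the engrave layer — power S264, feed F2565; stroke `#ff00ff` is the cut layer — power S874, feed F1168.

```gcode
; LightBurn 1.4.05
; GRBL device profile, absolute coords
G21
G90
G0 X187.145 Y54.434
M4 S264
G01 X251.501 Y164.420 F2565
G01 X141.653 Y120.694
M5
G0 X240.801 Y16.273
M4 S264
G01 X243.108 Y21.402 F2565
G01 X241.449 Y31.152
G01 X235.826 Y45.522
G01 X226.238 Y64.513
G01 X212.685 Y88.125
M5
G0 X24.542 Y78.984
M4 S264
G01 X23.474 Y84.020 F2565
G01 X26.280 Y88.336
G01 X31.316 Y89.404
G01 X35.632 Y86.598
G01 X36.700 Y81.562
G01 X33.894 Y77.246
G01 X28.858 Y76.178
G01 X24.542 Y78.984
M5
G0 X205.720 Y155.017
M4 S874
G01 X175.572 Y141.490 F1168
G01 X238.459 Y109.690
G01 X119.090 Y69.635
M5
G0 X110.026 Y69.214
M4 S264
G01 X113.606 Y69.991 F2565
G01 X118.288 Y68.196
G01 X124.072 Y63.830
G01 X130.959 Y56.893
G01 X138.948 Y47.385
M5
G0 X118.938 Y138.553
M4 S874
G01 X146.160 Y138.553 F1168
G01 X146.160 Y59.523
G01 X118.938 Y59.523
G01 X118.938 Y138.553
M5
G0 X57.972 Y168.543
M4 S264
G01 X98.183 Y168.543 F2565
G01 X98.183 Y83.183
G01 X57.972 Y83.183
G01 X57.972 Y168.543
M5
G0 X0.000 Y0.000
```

Each laser-on run becomes one SVG element. Flip Y back into SVG space with y_svg = 171.808 − y_machine.

Run 1: power S264 maps to stroke `#008000` (engrave). The run is open, so emit a `<polyline>` with points (Y-flipped): 187.145,117.374 251.501,7.388 141.653,51.114.

Run 2: S264 ⇒ engrave layer `#008000`. The run is open, so emit a `<polyline>` with points (Y-flipped): 240.801,155.535 243.108,150.406 241.449,140.656 235.826,126.286 226.238,107.295 212.685,83.683.

Run 3: the run's S264 means `#008000` (engrave). The run returns to its start, so emit a `<polygon>` with points (Y-flipped): 24.542,92.824 23.474,87.788 26.280,83.472 31.316,82.404 35.632,85.210 36.700,90.246 33.894,94.562 28.858,95.630.

Run 4: the run's S874 means `#ff00ff` (cut). The run is open, so emit a `<polyline>` with points (Y-flipped): 205.720,16.791 175.572,30.318 238.459,62.118 119.090,102.173.

Run 5: power S264 maps to stroke `#008000` (engrave). The run is open, so emit a `<polyline>` with points (Y-flipped): 110.026,102.594 113.606,101.817 118.288,103.612 124.072,107.978 130.959,114.915 138.948,124.423.

Run 6: the run's S874 means `#ff00ff` (cut). The run returns to its start, so emit a `<polygon>` with points (Y-flipped): 118.938,33.255 146.160,33.255 146.160,112.285 118.938,112.285.

Run 7: S264 ⇒ engrave layer `#008000`. The run returns to its start, so emit a `<polygon>` with points (Y-flipped): 57.972,3.265 98.183,3.265 98.183,88.625 57.972,88.625.

<svg xmlns="http://www.w3.org/2000/svg" width="302.707mm" height="171.808mm" viewBox="0 0 302.707 171.808">
  <polyline points="187.145,117.374 251.501,7.388 141.653,51.114" fill="none" stroke="#008000"/>
  <polyline points="240.801,155.535 243.108,150.406 241.449,140.656 235.826,126.286 226.238,107.295 212.685,83.683" fill="none" stroke="#008000"/>
  <polygon points="24.542,92.824 23.474,87.788 26.280,83.472 31.316,82.404 35.632,85.210 36.700,90.246 33.894,94.562 28.858,95.630" fill="none" stroke="#008000"/>
  <polyline points="205.720,16.791 175.572,30.318 238.459,62.118 119.090,102.173" fill="none" stroke="#ff00ff"/>
  <polyline points="110.026,102.594 113.606,101.817 118.288,103.612 124.072,107.978 130.959,114.915 138.948,124.423" fill="none" stroke="#008000"/>
  <polygon points="118.938,33.255 146.160,33.255 146.160,112.285 118.938,112.285" fill="none" stroke="#ff00ff"/>
  <polygon points="57.972,3.265 98.183,3.265 98.183,88.625 57.972,88.625" fill="none" stroke="#008000"/>
</svg>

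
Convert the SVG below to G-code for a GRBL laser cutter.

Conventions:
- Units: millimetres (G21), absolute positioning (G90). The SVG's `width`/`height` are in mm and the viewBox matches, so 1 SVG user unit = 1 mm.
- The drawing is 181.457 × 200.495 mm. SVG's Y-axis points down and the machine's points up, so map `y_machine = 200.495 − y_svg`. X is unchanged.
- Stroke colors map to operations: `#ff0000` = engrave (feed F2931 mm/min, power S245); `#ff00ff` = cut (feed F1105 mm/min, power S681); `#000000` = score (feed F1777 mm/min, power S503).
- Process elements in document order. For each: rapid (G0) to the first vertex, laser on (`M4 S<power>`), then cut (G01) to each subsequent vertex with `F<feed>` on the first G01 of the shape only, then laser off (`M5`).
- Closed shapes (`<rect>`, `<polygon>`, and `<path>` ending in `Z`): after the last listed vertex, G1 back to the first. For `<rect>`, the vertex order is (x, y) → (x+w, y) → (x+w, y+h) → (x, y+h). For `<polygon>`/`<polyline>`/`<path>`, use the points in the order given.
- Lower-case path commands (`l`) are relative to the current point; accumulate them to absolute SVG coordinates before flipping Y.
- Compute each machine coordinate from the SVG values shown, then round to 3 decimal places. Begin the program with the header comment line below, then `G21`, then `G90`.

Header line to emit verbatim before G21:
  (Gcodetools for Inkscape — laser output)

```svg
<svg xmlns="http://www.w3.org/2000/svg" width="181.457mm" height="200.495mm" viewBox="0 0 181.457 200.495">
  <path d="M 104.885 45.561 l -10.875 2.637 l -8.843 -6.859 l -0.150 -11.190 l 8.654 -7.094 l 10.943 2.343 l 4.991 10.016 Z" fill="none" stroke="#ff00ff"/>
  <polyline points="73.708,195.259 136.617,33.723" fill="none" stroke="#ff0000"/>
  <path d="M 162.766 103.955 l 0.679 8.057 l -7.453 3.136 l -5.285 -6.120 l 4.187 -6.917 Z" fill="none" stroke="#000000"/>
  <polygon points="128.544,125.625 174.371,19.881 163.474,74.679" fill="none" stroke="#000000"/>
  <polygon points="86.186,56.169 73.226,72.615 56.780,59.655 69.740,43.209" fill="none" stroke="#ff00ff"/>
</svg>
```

Since the viewBox matches the mm dimensions, user units are millimetres directly. The only transform is the Y-flip y_m = 200.495 − y_svg.

Shape 1 is a regular polygon drawn with `<path>`. Its stroke #ff00ff means cut at S681, F1105. After flipping Y the toolpath is (104.885,154.934) → (94.010,152.297) → (85.167,159.156) → (85.017,170.346) → (93.671,177.440) → (104.614,175.097) → (109.605,165.081) → (104.885,154.934), returning to the start.

Shape 2 is a line segment drawn with `<polyline>`. Its stroke #ff0000 means engrave at S245, F2931. After flipping Y the toolpath is (73.708,5.236) → (136.617,166.772).

Shape 3 is a regular polygon drawn with `<path>`. Its stroke #000000 means score at S503, F1777. After flipping Y the toolpath is (162.766,96.540) → (163.445,88.483) → (155.992,85.347) → (150.707,91.467) → (154.894,98.384) → (162.766,96.540), returning to the start.

Shape 4 is a closed polygon drawn with `<polygon>`. Its stroke #000000 means score at S503, F1777. After flipping Y the toolpath is (128.544,74.870) → (174.371,180.614) → (163.474,125.816) → (128.544,74.870), returning to the start.

Shape 5 is a regular polygon drawn with `<polygon>`. Its stroke #ff00ff means cut at S681, F1105. After flipping Y the toolpath is (86.186,144.326) → (73.226,127.880) → (56.780,140.840) → (69.740,157.286) → (86.186,144.326), returning to the start.

(Gcodetools for Inkscape — laser output)
G21
G90
G0 X104.885 Y154.934
M4 S681
G01 X94.010 Y152.297 F1105
G01 X85.167 Y159.156
G01 X85.017 Y170.346
G01 X93.671 Y177.440
G01 X104.614 Y175.097
G01 X109.605 Y165.081
G01 X104.885 Y154.934
M5
G0 X73.708 Y5.236
M4 S245
G01 X136.617 Y166.772 F2931
M5
G0 X162.766 Y96.540
M4 S503
G01 X163.445 Y88.483 F1777
G01 X155.992 Y85.347
G01 X150.707 Y91.467
G01 X154.894 Y98.384
G01 X162.766 Y96.540
M5
G0 X128.544 Y74.870
M4 S503
G01 X174.371 Y180.614 F1777
G01 X163.474 Y125.816
G01 X128.544 Y74.870
M5
G0 X86.186 Y144.326
M4 S681
G01 X73.226 Y127.880 F1105
G01 X56.780 Y140.840
G01 X69.740 Y157.286
G01 X86.186 Y144.326
M5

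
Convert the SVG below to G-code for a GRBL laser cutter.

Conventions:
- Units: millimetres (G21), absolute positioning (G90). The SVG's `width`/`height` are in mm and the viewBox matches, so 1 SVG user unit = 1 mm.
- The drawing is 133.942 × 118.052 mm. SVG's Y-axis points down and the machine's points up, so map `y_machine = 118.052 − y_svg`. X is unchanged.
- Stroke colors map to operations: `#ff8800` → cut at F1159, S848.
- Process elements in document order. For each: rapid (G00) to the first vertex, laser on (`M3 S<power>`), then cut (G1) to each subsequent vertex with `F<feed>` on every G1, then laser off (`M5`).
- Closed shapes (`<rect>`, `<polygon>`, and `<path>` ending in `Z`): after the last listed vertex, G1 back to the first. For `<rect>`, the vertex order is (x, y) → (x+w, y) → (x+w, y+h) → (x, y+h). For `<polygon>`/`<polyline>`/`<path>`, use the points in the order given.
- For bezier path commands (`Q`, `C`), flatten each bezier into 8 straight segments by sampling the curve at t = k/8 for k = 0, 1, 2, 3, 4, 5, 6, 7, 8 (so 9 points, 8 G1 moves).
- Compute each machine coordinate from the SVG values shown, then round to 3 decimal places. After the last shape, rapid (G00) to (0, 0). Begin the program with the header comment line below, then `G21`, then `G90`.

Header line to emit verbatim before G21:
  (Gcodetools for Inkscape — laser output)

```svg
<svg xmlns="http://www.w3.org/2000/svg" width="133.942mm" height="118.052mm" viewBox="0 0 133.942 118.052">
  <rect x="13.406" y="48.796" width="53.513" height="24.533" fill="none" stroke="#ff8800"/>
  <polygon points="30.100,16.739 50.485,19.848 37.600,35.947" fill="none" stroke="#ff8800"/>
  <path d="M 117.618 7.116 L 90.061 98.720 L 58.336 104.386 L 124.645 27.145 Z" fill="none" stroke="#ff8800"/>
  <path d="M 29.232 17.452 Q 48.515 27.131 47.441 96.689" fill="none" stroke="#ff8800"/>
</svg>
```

viewBox `0 0 133.942 118.052` with mm width/height → 1 unit = 1 mm. Flip: y_m = 118.052 − y_svg.

**Shape 1** — `<rect>` rectangle, stroke `#ff8800` → cut (S848, F1159). Machine vertices: (13.406,69.256) → (66.919,69.256) → (66.919,44.723) → (13.406,44.723) → (13.406,69.256). Closed: final G1 returns to the first vertex.

**Shape 2** — `<polygon>` regular polygon, stroke `#ff8800` → cut (S848, F1159). Machine vertices: (30.100,101.313) → (50.485,98.204) → (37.600,82.105) → (30.100,101.313). Closed: final G1 returns to the first vertex.

**Shape 3** — `<path>` closed polygon, stroke `#ff8800` → cut (S848, F1159). Machine vertices: (117.618,110.936) → (90.061,19.332) → (58.336,13.666) → (124.645,90.907) → (117.618,110.936). Closed: final G1 returns to the first vertex.

**Shape 4** — `<path>` quadratic bezier, stroke `#ff8800` → cut (S848, F1159). Control points (SVG): P0=(29.232,17.452), P1=(48.515,27.131), P2=(47.441,96.689); sampled at t=k/8. Machine vertices: (29.232,100.600) → (33.735,97.245) → (37.601,92.018) → (40.832,84.920) → (43.426,75.951) → (45.384,65.111) → (46.706,52.400) → (47.391,37.817) → (47.441,21.363). Open path.

(Gcodetools for Inkscape — laser output)
G21
G90
G00 X13.406 Y69.256
M3 S848
G1 X66.919 Y69.256 F1159
G1 X66.919 Y44.723 F1159
G1 X13.406 Y44.723 F1159
G1 X13.406 Y69.256 F1159
M5
G00 X30.100 Y101.313
M3 S848
G1 X50.485 Y98.204 F1159
G1 X37.600 Y82.105 F1159
G1 X30.100 Y101.313 F1159
M5
G00 X117.618 Y110.936
M3 S848
G1 X90.061 Y19.332 F1159
G1 X58.336 Y13.666 F1159
G1 X124.645 Y90.907 F1159
G1 X117.618 Y110.936 F1159
M5
G00 X29.232 Y100.600
M3 S848
G1 X33.735 Y97.245 F1159
G1 X37.601 Y92.018 F1159
G1 X40.832 Y84.920 F1159
G1 X43.426 Y75.951 F1159
G1 X45.384 Y65.111 F1159
G1 X46.706 Y52.400 F1159
G1 X47.391 Y37.817 F1159
G1 X47.441 Y21.363 F1159
M5
G00 X0.000 Y0.000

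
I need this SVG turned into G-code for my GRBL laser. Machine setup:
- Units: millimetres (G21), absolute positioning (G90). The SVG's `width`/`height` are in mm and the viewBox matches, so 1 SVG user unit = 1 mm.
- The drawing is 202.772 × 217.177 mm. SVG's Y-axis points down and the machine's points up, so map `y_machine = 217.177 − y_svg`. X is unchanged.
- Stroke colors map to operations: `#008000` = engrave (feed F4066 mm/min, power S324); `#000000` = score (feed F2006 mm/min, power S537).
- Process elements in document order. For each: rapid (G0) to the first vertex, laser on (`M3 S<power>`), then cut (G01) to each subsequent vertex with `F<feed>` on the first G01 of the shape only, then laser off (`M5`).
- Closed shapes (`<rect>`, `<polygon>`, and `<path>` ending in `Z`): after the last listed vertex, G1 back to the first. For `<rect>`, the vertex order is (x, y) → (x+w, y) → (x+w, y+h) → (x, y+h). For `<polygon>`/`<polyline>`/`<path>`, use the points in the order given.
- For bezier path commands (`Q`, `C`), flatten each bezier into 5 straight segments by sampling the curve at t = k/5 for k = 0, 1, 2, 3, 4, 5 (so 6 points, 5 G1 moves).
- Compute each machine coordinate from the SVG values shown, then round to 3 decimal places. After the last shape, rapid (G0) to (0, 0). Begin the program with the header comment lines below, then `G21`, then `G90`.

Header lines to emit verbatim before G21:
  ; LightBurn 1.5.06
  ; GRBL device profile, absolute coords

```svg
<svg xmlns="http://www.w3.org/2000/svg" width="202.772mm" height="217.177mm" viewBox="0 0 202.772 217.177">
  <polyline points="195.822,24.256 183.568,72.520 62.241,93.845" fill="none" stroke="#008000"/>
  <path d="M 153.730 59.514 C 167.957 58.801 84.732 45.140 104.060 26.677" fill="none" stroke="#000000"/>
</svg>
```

1 u = 1 mm; y_m = 217.177 − y.

[1] `<polyline>` open polyline, #008000→engrave S324 F4066: (195.822,192.921) → (183.568,144.657) → (62.241,123.332)

[2] `<path>` cubic bezier, #000000→score S537 F2006: (153.730,157.663) → (152.172,159.579) → (136.826,164.212) → (117.292,171.171) → (103.170,180.064) → (104.060,190.500)

; LightBurn 1.5.06
; GRBL device profile, absolute coords
G21
G90
G0 X195.822 Y192.921
M3 S324
G01 X183.568 Y144.657 F4066
G01 X62.241 Y123.332
M5
G0 X153.730 Y157.663
M3 S537
G01 X152.172 Y159.579 F2006
G01 X136.826 Y164.212
G01 X117.292 Y171.171
G01 X103.170 Y180.064
G01 X104.060 Y190.500
M5
G0 X0.000 Y0.000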